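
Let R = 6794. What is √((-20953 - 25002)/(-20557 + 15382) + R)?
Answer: √809712815/345 ≈ 82.480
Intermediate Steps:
√((-20953 - 25002)/(-20557 + 15382) + R) = √((-20953 - 25002)/(-20557 + 15382) + 6794) = √(-45955/(-5175) + 6794) = √(-45955*(-1/5175) + 6794) = √(9191/1035 + 6794) = √(7040981/1035) = √809712815/345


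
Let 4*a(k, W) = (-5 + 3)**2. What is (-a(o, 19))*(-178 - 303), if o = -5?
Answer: 481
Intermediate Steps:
a(k, W) = 1 (a(k, W) = (-5 + 3)**2/4 = (1/4)*(-2)**2 = (1/4)*4 = 1)
(-a(o, 19))*(-178 - 303) = (-1*1)*(-178 - 303) = -1*(-481) = 481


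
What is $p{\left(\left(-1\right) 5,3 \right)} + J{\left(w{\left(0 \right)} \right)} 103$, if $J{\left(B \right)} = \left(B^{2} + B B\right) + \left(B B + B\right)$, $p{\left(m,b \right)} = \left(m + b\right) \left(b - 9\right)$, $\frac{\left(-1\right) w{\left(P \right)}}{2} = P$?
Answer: $12$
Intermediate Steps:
$w{\left(P \right)} = - 2 P$
$p{\left(m,b \right)} = \left(-9 + b\right) \left(b + m\right)$ ($p{\left(m,b \right)} = \left(b + m\right) \left(-9 + b\right) = \left(-9 + b\right) \left(b + m\right)$)
$J{\left(B \right)} = B + 3 B^{2}$ ($J{\left(B \right)} = \left(B^{2} + B^{2}\right) + \left(B^{2} + B\right) = 2 B^{2} + \left(B + B^{2}\right) = B + 3 B^{2}$)
$p{\left(\left(-1\right) 5,3 \right)} + J{\left(w{\left(0 \right)} \right)} 103 = \left(3^{2} - 27 - 9 \left(\left(-1\right) 5\right) + 3 \left(\left(-1\right) 5\right)\right) + \left(-2\right) 0 \left(1 + 3 \left(\left(-2\right) 0\right)\right) 103 = \left(9 - 27 - -45 + 3 \left(-5\right)\right) + 0 \left(1 + 3 \cdot 0\right) 103 = \left(9 - 27 + 45 - 15\right) + 0 \left(1 + 0\right) 103 = 12 + 0 \cdot 1 \cdot 103 = 12 + 0 \cdot 103 = 12 + 0 = 12$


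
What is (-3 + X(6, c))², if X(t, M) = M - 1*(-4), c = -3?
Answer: 4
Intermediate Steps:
X(t, M) = 4 + M (X(t, M) = M + 4 = 4 + M)
(-3 + X(6, c))² = (-3 + (4 - 3))² = (-3 + 1)² = (-2)² = 4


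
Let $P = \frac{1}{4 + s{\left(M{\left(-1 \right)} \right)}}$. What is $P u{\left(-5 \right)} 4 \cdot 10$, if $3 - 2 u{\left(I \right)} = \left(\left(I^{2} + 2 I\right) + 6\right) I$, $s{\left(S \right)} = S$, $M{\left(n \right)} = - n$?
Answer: $432$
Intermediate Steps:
$u{\left(I \right)} = \frac{3}{2} - \frac{I \left(6 + I^{2} + 2 I\right)}{2}$ ($u{\left(I \right)} = \frac{3}{2} - \frac{\left(\left(I^{2} + 2 I\right) + 6\right) I}{2} = \frac{3}{2} - \frac{\left(6 + I^{2} + 2 I\right) I}{2} = \frac{3}{2} - \frac{I \left(6 + I^{2} + 2 I\right)}{2}$)
$P = \frac{1}{5}$ ($P = \frac{1}{4 - -1} = \frac{1}{4 + 1} = \frac{1}{5} \approx 0.2$)
$P u{\left(-5 \right)} 4 \cdot 10 = \frac{\frac{3}{2} - \left(-5\right)^{2} - -15 - \frac{\left(-5\right)^{3}}{2}}{5} \cdot 4 \cdot 10 = \frac{\frac{3}{2} - 25 + 15 - - \frac{125}{2}}{5} \cdot 4 \cdot 10 = \frac{\frac{3}{2} - 25 + 15 + \frac{125}{2}}{5} \cdot 4 \cdot 10 = \frac{1}{5} \cdot 54 \cdot 4 \cdot 10 = \frac{54}{5} \cdot 4 \cdot 10 = \frac{216}{5} \cdot 10 = 432$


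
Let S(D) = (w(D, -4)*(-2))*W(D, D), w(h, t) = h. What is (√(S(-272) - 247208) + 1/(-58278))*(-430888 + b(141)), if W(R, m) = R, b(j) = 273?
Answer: 430615/58278 - 861230*I*√98794 ≈ 7.389 - 2.707e+8*I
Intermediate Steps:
S(D) = -2*D² (S(D) = (D*(-2))*D = (-2*D)*D = -2*D²)
(√(S(-272) - 247208) + 1/(-58278))*(-430888 + b(141)) = (√(-2*(-272)² - 247208) + 1/(-58278))*(-430888 + 273) = (√(-2*73984 - 247208) - 1/58278)*(-430615) = (√(-147968 - 247208) - 1/58278)*(-430615) = (√(-395176) - 1/58278)*(-430615) = (2*I*√98794 - 1/58278)*(-430615) = (-1/58278 + 2*I*√98794)*(-430615) = 430615/58278 - 861230*I*√98794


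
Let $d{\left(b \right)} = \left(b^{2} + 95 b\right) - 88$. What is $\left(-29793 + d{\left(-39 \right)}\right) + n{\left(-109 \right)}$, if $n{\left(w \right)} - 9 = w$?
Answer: $-32165$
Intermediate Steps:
$d{\left(b \right)} = -88 + b^{2} + 95 b$
$n{\left(w \right)} = 9 + w$
$\left(-29793 + d{\left(-39 \right)}\right) + n{\left(-109 \right)} = \left(-29793 + \left(-88 + \left(-39\right)^{2} + 95 \left(-39\right)\right)\right) + \left(9 - 109\right) = \left(-29793 - 2272\right) - 100 = -32065 - 100 = -32165$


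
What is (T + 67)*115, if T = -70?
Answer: -345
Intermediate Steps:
(T + 67)*115 = (-70 + 67)*115 = -3*115 = -345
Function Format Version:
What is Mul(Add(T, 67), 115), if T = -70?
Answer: -345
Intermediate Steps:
Mul(Add(T, 67), 115) = Mul(Add(-70, 67), 115) = Mul(-3, 115) = -345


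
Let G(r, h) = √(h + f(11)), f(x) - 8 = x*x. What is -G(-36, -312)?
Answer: -I*√183 ≈ -13.528*I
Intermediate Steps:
f(x) = 8 + x² (f(x) = 8 + x*x = 8 + x²)
G(r, h) = √(129 + h) (G(r, h) = √(h + (8 + 11²)) = √(h + (8 + 121)) = √(h + 129) = √(129 + h))
-G(-36, -312) = -√(129 - 312) = -√(-183) = -I*√183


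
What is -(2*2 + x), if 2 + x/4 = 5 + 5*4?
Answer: -96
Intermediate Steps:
x = 92 (x = -8 + 4*(5 + 5*4) = -8 + 4*(5 + 20) = -8 + 4*25 = -8 + 100 = 92)
-(2*2 + x) = -(2*2 + 92) = -(4 + 92) = -1*96 = -96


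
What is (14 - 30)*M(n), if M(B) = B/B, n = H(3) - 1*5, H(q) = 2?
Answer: -16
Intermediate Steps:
n = -3 (n = 2 - 1*5 = 2 - 5 = -3)
M(B) = 1
(14 - 30)*M(n) = (14 - 30)*1 = -16*1 = -16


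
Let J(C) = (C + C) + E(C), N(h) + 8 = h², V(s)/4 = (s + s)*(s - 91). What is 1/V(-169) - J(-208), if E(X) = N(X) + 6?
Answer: -15061225919/351520 ≈ -42846.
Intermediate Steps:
V(s) = 8*s*(-91 + s) (V(s) = 4*((s + s)*(s - 91)) = 4*((2*s)*(-91 + s)) = 4*(2*s*(-91 + s)) = 8*s*(-91 + s))
N(h) = -8 + h²
E(X) = -2 + X² (E(X) = (-8 + X²) + 6 = -2 + X²)
J(C) = -2 + C² + 2*C (J(C) = (C + C) + (-2 + C²) = 2*C + (-2 + C²) = -2 + C² + 2*C)
1/V(-169) - J(-208) = 1/(8*(-169)*(-91 - 169)) - (-2 + (-208)² + 2*(-208)) = 1/(8*(-169)*(-260)) - (-2 + 43264 - 416) = 1/351520 - 1*42846 = 1/351520 - 42846 = -15061225919/351520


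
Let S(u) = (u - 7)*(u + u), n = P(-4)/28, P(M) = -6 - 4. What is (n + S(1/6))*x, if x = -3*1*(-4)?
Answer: -664/21 ≈ -31.619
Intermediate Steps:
P(M) = -10
n = -5/14 (n = -10/28 = -10*1/28 = -5/14 ≈ -0.35714)
S(u) = 2*u*(-7 + u) (S(u) = (-7 + u)*(2*u) = 2*u*(-7 + u))
x = 12 (x = -3*(-4) = 12)
(n + S(1/6))*x = (-5/14 + 2*(-7 + 1/6)/6)*12 = (-5/14 + 2*(1/6)*(-7 + 1/6))*12 = (-5/14 + 2*(1/6)*(-41/6))*12 = (-5/14 - 41/18)*12 = -166/63*12 = -664/21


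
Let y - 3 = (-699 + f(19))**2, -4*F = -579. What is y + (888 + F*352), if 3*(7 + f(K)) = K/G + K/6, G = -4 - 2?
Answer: 550279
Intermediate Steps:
F = 579/4 (F = -1/4*(-579) = 579/4 ≈ 144.75)
G = -6
f(K) = -7 (f(K) = -7 + (K/(-6) + K/6)/3 = -7 + (K*(-1/6) + K*(1/6))/3 = -7 + (-K/6 + K/6)/3 = -7 + (1/3)*0 = -7 + 0 = -7)
y = 498439 (y = 3 + (-699 - 7)**2 = 3 + (-706)**2 = 3 + 498436 = 498439)
y + (888 + F*352) = 498439 + (888 + (579/4)*352) = 498439 + (888 + 50952) = 498439 + 51840 = 550279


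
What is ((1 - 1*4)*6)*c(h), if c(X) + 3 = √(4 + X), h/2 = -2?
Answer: 54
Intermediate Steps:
h = -4 (h = 2*(-2) = -4)
c(X) = -3 + √(4 + X)
((1 - 1*4)*6)*c(h) = ((1 - 1*4)*6)*(-3 + √(4 - 4)) = ((1 - 4)*6)*(-3 + √0) = (-3*6)*(-3 + 0) = -18*(-3) = 54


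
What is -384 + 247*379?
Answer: 93229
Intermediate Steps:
-384 + 247*379 = -384 + 93613 = 93229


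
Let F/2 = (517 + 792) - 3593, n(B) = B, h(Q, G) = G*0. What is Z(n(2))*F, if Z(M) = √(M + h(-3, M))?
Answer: -4568*√2 ≈ -6460.1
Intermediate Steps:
h(Q, G) = 0
Z(M) = √M (Z(M) = √(M + 0) = √M)
F = -4568 (F = 2*((517 + 792) - 3593) = 2*(1309 - 3593) = 2*(-2284) = -4568)
Z(n(2))*F = √2*(-4568) = -4568*√2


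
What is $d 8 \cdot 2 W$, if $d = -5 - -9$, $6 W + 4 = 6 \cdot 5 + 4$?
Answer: $320$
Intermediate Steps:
$W = 5$ ($W = - \frac{2}{3} + \frac{6 \cdot 5 + 4}{6} = - \frac{2}{3} + \frac{30 + 4}{6} = - \frac{2}{3} + \frac{1}{6} \cdot 34 = - \frac{2}{3} + \frac{17}{3} = 5$)
$d = 4$ ($d = -5 + 9 = 4$)
$d 8 \cdot 2 W = 4 \cdot 8 \cdot 2 \cdot 5 = 4 \cdot 16 \cdot 5 = 64 \cdot 5 = 320$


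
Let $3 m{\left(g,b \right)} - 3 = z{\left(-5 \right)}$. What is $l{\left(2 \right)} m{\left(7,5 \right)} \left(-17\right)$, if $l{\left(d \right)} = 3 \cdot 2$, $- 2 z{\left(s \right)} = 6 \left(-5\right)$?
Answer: $-612$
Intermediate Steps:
$z{\left(s \right)} = 15$ ($z{\left(s \right)} = - \frac{6 \left(-5\right)}{2} = \left(- \frac{1}{2}\right) \left(-30\right) = 15$)
$l{\left(d \right)} = 6$
$m{\left(g,b \right)} = 6$ ($m{\left(g,b \right)} = 1 + \frac{1}{3} \cdot 15 = 1 + 5 = 6$)
$l{\left(2 \right)} m{\left(7,5 \right)} \left(-17\right) = 6 \cdot 6 \left(-17\right) = 36 \left(-17\right) = -612$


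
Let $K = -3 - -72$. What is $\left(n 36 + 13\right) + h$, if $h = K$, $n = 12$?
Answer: $514$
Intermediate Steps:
$K = 69$ ($K = -3 + 72 = 69$)
$h = 69$
$\left(n 36 + 13\right) + h = \left(12 \cdot 36 + 13\right) + 69 = \left(432 + 13\right) + 69 = 445 + 69 = 514$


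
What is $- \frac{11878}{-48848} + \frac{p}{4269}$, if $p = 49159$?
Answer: $\frac{1226013007}{104266056} \approx 11.758$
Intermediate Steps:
$- \frac{11878}{-48848} + \frac{p}{4269} = - \frac{11878}{-48848} + \frac{49159}{4269} = \left(-11878\right) \left(- \frac{1}{48848}\right) + 49159 \cdot \frac{1}{4269} = \frac{5939}{24424} + \frac{49159}{4269} = \frac{1226013007}{104266056}$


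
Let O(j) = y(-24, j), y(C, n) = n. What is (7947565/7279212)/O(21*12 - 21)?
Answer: 7947565/1681497972 ≈ 0.0047265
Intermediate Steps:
O(j) = j
(7947565/7279212)/O(21*12 - 21) = (7947565/7279212)/(21*12 - 21) = (7947565*(1/7279212))/(252 - 21) = (7947565/7279212)/231 = (7947565/7279212)*(1/231) = 7947565/1681497972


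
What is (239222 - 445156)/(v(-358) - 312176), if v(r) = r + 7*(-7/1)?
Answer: 205934/312583 ≈ 0.65881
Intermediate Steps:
v(r) = -49 + r (v(r) = r + 7*(-7*1) = r + 7*(-7) = r - 49 = -49 + r)
(239222 - 445156)/(v(-358) - 312176) = (239222 - 445156)/((-49 - 358) - 312176) = -205934/(-407 - 312176) = -205934/(-312583) = -205934*(-1/312583) = 205934/312583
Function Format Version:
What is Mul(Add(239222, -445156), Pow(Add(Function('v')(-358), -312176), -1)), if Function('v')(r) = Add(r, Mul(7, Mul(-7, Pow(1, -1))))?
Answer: Rational(205934, 312583) ≈ 0.65881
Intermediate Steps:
Function('v')(r) = Add(-49, r) (Function('v')(r) = Add(r, Mul(7, Mul(-7, 1))) = Add(r, Mul(7, -7)) = Add(r, -49) = Add(-49, r))
Mul(Add(239222, -445156), Pow(Add(Function('v')(-358), -312176), -1)) = Mul(Add(239222, -445156), Pow(Add(Add(-49, -358), -312176), -1)) = Mul(-205934, Pow(Add(-407, -312176), -1)) = Mul(-205934, Pow(-312583, -1)) = Mul(-205934, Rational(-1, 312583)) = Rational(205934, 312583)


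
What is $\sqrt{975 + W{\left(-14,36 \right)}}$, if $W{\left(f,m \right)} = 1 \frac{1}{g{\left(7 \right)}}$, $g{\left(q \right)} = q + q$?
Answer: $\frac{\sqrt{191114}}{14} \approx 31.226$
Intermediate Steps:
$g{\left(q \right)} = 2 q$
$W{\left(f,m \right)} = \frac{1}{14}$ ($W{\left(f,m \right)} = 1 \frac{1}{2 \cdot 7} = 1 \cdot \frac{1}{14} = \frac{1}{14}$)
$\sqrt{975 + W{\left(-14,36 \right)}} = \sqrt{975 + \frac{1}{14}} = \sqrt{\frac{13651}{14}} = \frac{\sqrt{191114}}{14}$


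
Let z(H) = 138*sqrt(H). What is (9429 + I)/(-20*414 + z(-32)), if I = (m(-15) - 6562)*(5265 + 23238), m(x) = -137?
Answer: 119332605/5221 + 7955507*I*sqrt(2)/5221 ≈ 22856.0 + 2154.9*I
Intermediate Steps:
I = -190941597 (I = (-137 - 6562)*(5265 + 23238) = -6699*28503 = -190941597)
(9429 + I)/(-20*414 + z(-32)) = (9429 - 190941597)/(-20*414 + 138*sqrt(-32)) = -190932168/(-8280 + 138*(4*I*sqrt(2))) = -190932168/(-8280 + 552*I*sqrt(2))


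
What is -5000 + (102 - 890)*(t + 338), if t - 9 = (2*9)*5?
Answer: -349356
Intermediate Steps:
t = 99 (t = 9 + (2*9)*5 = 9 + 18*5 = 9 + 90 = 99)
-5000 + (102 - 890)*(t + 338) = -5000 + (102 - 890)*(99 + 338) = -5000 - 788*437 = -5000 - 344356 = -349356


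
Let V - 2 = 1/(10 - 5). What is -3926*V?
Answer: -43186/5 ≈ -8637.2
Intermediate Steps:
V = 11/5 (V = 2 + 1/(10 - 5) = 2 + 1/5 = 2 + ⅕ = 11/5 ≈ 2.2000)
-3926*V = -3926*11/5 = -43186/5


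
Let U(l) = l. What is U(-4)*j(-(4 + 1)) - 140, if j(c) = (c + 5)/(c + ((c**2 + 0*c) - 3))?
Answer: -140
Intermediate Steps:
j(c) = (5 + c)/(-3 + c + c**2) (j(c) = (5 + c)/(c + ((c**2 + 0) - 3)) = (5 + c)/(c + (c**2 - 3)) = (5 + c)/(c + (-3 + c**2)) = (5 + c)/(-3 + c + c**2))
U(-4)*j(-(4 + 1)) - 140 = -4*(5 - (4 + 1))/(-3 - (4 + 1) + (-(4 + 1))**2) - 140 = -4*(5 - 1*5)/(-3 - 1*5 + (-1*5)**2) - 140 = -4*(5 - 5)/(-3 - 5 + (-5)**2) - 140 = -4*0/(-3 - 5 + 25) - 140 = -4*0/17 - 140 = -4*0 - 140 = 0 - 140 = -140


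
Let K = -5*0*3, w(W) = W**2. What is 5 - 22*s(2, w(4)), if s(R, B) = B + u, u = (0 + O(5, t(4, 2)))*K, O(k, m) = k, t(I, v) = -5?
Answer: -347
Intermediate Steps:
K = 0 (K = 0*3 = 0)
u = 0 (u = (0 + 5)*0 = 5*0 = 0)
s(R, B) = B (s(R, B) = B + 0 = B)
5 - 22*s(2, w(4)) = 5 - 22*4**2 = 5 - 22*16 = 5 - 352 = -347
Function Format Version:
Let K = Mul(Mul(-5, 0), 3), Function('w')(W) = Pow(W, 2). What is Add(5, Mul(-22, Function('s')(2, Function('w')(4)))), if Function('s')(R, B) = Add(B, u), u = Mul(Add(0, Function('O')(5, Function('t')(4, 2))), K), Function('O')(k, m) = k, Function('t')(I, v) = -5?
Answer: -347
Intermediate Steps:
K = 0 (K = Mul(0, 3) = 0)
u = 0 (u = Mul(Add(0, 5), 0) = Mul(5, 0) = 0)
Function('s')(R, B) = B (Function('s')(R, B) = Add(B, 0) = B)
Add(5, Mul(-22, Function('s')(2, Function('w')(4)))) = Add(5, Mul(-22, Pow(4, 2))) = Add(5, Mul(-22, 16)) = Add(5, -352) = -347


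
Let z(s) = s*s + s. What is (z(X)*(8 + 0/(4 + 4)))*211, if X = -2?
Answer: 3376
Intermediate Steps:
z(s) = s + s² (z(s) = s² + s = s + s²)
(z(X)*(8 + 0/(4 + 4)))*211 = ((-2*(1 - 2))*(8 + 0/(4 + 4)))*211 = ((-2*(-1))*(8 + 0/8))*211 = (2*(8 + 0*(⅛)))*211 = (2*(8 + 0))*211 = (2*8)*211 = 16*211 = 3376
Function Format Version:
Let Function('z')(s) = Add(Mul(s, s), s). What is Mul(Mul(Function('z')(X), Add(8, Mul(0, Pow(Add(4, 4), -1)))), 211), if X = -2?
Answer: 3376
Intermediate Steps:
Function('z')(s) = Add(s, Pow(s, 2)) (Function('z')(s) = Add(Pow(s, 2), s) = Add(s, Pow(s, 2)))
Mul(Mul(Function('z')(X), Add(8, Mul(0, Pow(Add(4, 4), -1)))), 211) = Mul(Mul(Mul(-2, Add(1, -2)), Add(8, Mul(0, Pow(Add(4, 4), -1)))), 211) = Mul(Mul(Mul(-2, -1), Add(8, Mul(0, Pow(8, -1)))), 211) = Mul(Mul(2, Add(8, Mul(0, Rational(1, 8)))), 211) = Mul(Mul(2, Add(8, 0)), 211) = Mul(Mul(2, 8), 211) = Mul(16, 211) = 3376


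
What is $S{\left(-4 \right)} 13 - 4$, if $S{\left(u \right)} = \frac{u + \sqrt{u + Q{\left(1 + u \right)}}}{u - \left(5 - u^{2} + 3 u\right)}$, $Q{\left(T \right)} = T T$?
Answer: $- \frac{128}{19} + \frac{13 \sqrt{5}}{19} \approx -5.2069$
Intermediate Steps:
$Q{\left(T \right)} = T^{2}$
$S{\left(u \right)} = \frac{u + \sqrt{u + \left(1 + u\right)^{2}}}{-5 + u^{2} - 2 u}$ ($S{\left(u \right)} = \frac{u + \sqrt{u + \left(1 + u\right)^{2}}}{u - \left(5 - u^{2} + 3 u\right)} = \frac{u + \sqrt{u + \left(1 + u\right)^{2}}}{-5 + u^{2} - 2 u}$)
$S{\left(-4 \right)} 13 - 4 = \frac{\left(-1\right) \left(-4\right) - \sqrt{-4 + \left(1 - 4\right)^{2}}}{5 - \left(-4\right)^{2} + 2 \left(-4\right)} 13 - 4 = \frac{4 - \sqrt{-4 + \left(-3\right)^{2}}}{5 - 16 - 8} \cdot 13 - 4 = \frac{4 - \sqrt{-4 + 9}}{5 - 16 - 8} \cdot 13 - 4 = \frac{4 - \sqrt{5}}{-19} \cdot 13 - 4 = - \frac{4 - \sqrt{5}}{19} \cdot 13 - 4 = \left(- \frac{4}{19} + \frac{\sqrt{5}}{19}\right) 13 - 4 = \left(- \frac{52}{19} + \frac{13 \sqrt{5}}{19}\right) - 4 = - \frac{128}{19} + \frac{13 \sqrt{5}}{19}$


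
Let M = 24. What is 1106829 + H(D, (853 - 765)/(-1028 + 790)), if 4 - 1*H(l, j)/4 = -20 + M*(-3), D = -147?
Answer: 1107213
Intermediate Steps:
H(l, j) = 384 (H(l, j) = 16 - 4*(-20 + 24*(-3)) = 16 - 4*(-20 - 72) = 16 - 4*(-92) = 16 + 368 = 384)
1106829 + H(D, (853 - 765)/(-1028 + 790)) = 1106829 + 384 = 1107213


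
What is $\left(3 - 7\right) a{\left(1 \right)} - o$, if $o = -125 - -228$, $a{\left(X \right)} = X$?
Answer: $-107$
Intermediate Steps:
$o = 103$ ($o = -125 + 228 = 103$)
$\left(3 - 7\right) a{\left(1 \right)} - o = \left(3 - 7\right) 1 - 103 = \left(-4\right) 1 - 103 = -4 - 103 = -107$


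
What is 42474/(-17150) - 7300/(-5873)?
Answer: -8875343/7194425 ≈ -1.2336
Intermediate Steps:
42474/(-17150) - 7300/(-5873) = 42474*(-1/17150) - 7300*(-1/5873) = -21237/8575 + 7300/5873 = -8875343/7194425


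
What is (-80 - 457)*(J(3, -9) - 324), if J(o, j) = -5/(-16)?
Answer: 2781123/16 ≈ 1.7382e+5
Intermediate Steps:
J(o, j) = 5/16 (J(o, j) = -5*(-1/16) = 5/16)
(-80 - 457)*(J(3, -9) - 324) = (-80 - 457)*(5/16 - 324) = -537*(-5179/16) = 2781123/16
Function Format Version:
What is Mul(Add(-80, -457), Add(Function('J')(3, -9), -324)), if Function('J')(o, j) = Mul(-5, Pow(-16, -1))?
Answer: Rational(2781123, 16) ≈ 1.7382e+5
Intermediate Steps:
Function('J')(o, j) = Rational(5, 16) (Function('J')(o, j) = Mul(-5, Rational(-1, 16)) = Rational(5, 16))
Mul(Add(-80, -457), Add(Function('J')(3, -9), -324)) = Mul(Add(-80, -457), Add(Rational(5, 16), -324)) = Mul(-537, Rational(-5179, 16)) = Rational(2781123, 16)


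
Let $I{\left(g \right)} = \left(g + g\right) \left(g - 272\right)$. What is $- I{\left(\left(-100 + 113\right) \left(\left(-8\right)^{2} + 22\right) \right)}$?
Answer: $-1891656$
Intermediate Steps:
$I{\left(g \right)} = 2 g \left(-272 + g\right)$
$- I{\left(\left(-100 + 113\right) \left(\left(-8\right)^{2} + 22\right) \right)} = - 2 \left(-100 + 113\right) \left(\left(-8\right)^{2} + 22\right) \left(-272 + \left(-100 + 113\right) \left(\left(-8\right)^{2} + 22\right)\right) = - 2 \cdot 13 \left(64 + 22\right) \left(-272 + 13 \left(64 + 22\right)\right) = - 2 \cdot 13 \cdot 86 \left(-272 + 13 \cdot 86\right) = - 2 \cdot 1118 \left(-272 + 1118\right) = - 2 \cdot 1118 \cdot 846 = \left(-1\right) 1891656 = -1891656$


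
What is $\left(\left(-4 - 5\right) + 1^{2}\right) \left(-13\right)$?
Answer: $104$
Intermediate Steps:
$\left(\left(-4 - 5\right) + 1^{2}\right) \left(-13\right) = \left(\left(-4 - 5\right) + 1\right) \left(-13\right) = \left(-9 + 1\right) \left(-13\right) = \left(-8\right) \left(-13\right) = 104$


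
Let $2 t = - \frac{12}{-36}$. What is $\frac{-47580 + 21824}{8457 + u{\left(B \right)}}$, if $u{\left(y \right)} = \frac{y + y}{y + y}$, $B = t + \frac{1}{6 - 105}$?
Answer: $- \frac{12878}{4229} \approx -3.0452$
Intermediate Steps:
$t = \frac{1}{6}$ ($t = \frac{\left(-12\right) \frac{1}{-36}}{2} = \frac{\left(-12\right) \left(- \frac{1}{36}\right)}{2} = \frac{1}{2} \cdot \frac{1}{3} = \frac{1}{6} \approx 0.16667$)
$B = \frac{31}{198}$ ($B = \frac{1}{6} + \frac{1}{6 - 105} = \frac{1}{6} + \frac{1}{-99} = \frac{1}{6} - \frac{1}{99} = \frac{31}{198} \approx 0.15657$)
$u{\left(y \right)} = 1$ ($u{\left(y \right)} = \frac{2 y}{2 y} = 2 y \frac{1}{2 y} = 1$)
$\frac{-47580 + 21824}{8457 + u{\left(B \right)}} = \frac{-47580 + 21824}{8457 + 1} = - \frac{25756}{8458} = \left(-25756\right) \frac{1}{8458} = - \frac{12878}{4229}$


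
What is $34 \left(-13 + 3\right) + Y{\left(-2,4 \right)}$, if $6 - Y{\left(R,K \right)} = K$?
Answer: $-338$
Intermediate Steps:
$Y{\left(R,K \right)} = 6 - K$
$34 \left(-13 + 3\right) + Y{\left(-2,4 \right)} = 34 \left(-13 + 3\right) + \left(6 - 4\right) = 34 \left(-10\right) + \left(6 - 4\right) = -340 + 2 = -338$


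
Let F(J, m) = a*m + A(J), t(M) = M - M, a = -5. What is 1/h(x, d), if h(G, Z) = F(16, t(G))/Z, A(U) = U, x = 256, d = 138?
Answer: 69/8 ≈ 8.6250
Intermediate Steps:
t(M) = 0
F(J, m) = J - 5*m (F(J, m) = -5*m + J = J - 5*m)
h(G, Z) = 16/Z (h(G, Z) = (16 - 5*0)/Z = (16 + 0)/Z = 16/Z)
1/h(x, d) = 1/(16/138) = 1/(16*(1/138)) = 1/(8/69) = 69/8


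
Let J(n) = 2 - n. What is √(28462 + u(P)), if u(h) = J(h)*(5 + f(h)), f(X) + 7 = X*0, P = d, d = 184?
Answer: √28826 ≈ 169.78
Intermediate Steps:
P = 184
f(X) = -7 (f(X) = -7 + X*0 = -7 + 0 = -7)
u(h) = -4 + 2*h (u(h) = (2 - h)*(5 - 7) = (2 - h)*(-2) = -4 + 2*h)
√(28462 + u(P)) = √(28462 + (-4 + 2*184)) = √(28462 + (-4 + 368)) = √(28462 + 364) = √28826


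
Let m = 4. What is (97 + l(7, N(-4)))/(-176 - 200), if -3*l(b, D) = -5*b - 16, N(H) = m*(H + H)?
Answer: -57/188 ≈ -0.30319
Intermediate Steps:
N(H) = 8*H (N(H) = 4*(H + H) = 4*(2*H) = 8*H)
l(b, D) = 16/3 + 5*b/3 (l(b, D) = -(-5*b - 16)/3 = -(-16 - 5*b)/3 = 16/3 + 5*b/3)
(97 + l(7, N(-4)))/(-176 - 200) = (97 + (16/3 + (5/3)*7))/(-176 - 200) = (97 + (16/3 + 35/3))/(-376) = (97 + 17)*(-1/376) = 114*(-1/376) = -57/188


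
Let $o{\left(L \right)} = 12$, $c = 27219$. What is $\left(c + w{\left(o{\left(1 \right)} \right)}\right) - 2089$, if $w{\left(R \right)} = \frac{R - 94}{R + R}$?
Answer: $\frac{301519}{12} \approx 25127.0$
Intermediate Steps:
$w{\left(R \right)} = \frac{-94 + R}{2 R}$
$\left(c + w{\left(o{\left(1 \right)} \right)}\right) - 2089 = \left(27219 + \frac{-94 + 12}{2 \cdot 12}\right) - 2089 = \left(27219 + \frac{1}{2} \cdot \frac{1}{12} \left(-82\right)\right) - 2089 = \left(27219 - \frac{41}{12}\right) - 2089 = \frac{326587}{12} - 2089 = \frac{301519}{12}$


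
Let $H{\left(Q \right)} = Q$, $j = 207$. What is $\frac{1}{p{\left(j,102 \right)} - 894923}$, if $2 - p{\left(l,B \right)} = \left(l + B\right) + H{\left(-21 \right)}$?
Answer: $- \frac{1}{895209} \approx -1.1171 \cdot 10^{-6}$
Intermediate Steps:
$p{\left(l,B \right)} = 23 - B - l$ ($p{\left(l,B \right)} = 2 - \left(\left(l + B\right) - 21\right) = 2 - \left(\left(B + l\right) - 21\right) = 2 - \left(-21 + B + l\right) = 23 - B - l$)
$\frac{1}{p{\left(j,102 \right)} - 894923} = \frac{1}{\left(23 - 102 - 207\right) - 894923} = \frac{1}{-286 - 894923} = \frac{1}{-895209} = - \frac{1}{895209}$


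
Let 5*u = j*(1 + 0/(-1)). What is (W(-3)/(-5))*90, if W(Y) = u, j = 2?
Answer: -36/5 ≈ -7.2000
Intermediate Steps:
u = ⅖ (u = (2*(1 + 0/(-1)))/5 = (2*(1 + 0*(-1)))/5 = (2*(1 + 0))/5 = (2*1)/5 = (⅕)*2 = ⅖ ≈ 0.40000)
W(Y) = ⅖
(W(-3)/(-5))*90 = ((⅖)/(-5))*90 = ((⅖)*(-⅕))*90 = -2/25*90 = -36/5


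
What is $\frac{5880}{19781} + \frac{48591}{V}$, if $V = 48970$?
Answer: $\frac{1249122171}{968675570} \approx 1.2895$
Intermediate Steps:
$\frac{5880}{19781} + \frac{48591}{V} = \frac{5880}{19781} + \frac{48591}{48970} = \frac{1249122171}{968675570}$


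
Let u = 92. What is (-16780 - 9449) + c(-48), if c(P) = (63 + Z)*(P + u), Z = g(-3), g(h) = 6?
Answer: -23193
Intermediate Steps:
Z = 6
c(P) = 6348 + 69*P (c(P) = (63 + 6)*(P + 92) = 69*(92 + P) = 6348 + 69*P)
(-16780 - 9449) + c(-48) = (-16780 - 9449) + (6348 + 69*(-48)) = -26229 + (6348 - 3312) = -26229 + 3036 = -23193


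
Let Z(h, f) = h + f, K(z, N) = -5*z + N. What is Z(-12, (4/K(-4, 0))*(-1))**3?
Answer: -226981/125 ≈ -1815.8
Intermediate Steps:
K(z, N) = N - 5*z
Z(h, f) = f + h
Z(-12, (4/K(-4, 0))*(-1))**3 = ((4/(0 - 5*(-4)))*(-1) - 12)**3 = ((4/(0 + 20))*(-1) - 12)**3 = ((4/20)*(-1) - 12)**3 = ((4*(1/20))*(-1) - 12)**3 = ((1/5)*(-1) - 12)**3 = (-1/5 - 12)**3 = (-61/5)**3 = -226981/125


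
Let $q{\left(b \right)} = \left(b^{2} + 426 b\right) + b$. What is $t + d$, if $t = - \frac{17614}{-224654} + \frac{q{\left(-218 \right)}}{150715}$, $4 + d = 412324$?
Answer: $\frac{6980311493581831}{16929363805} \approx 4.1232 \cdot 10^{5}$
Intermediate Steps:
$d = 412320$ ($d = -4 + 412324 = 412320$)
$q{\left(b \right)} = b^{2} + 427 b$
$t = - \frac{3790495769}{16929363805}$ ($t = - \frac{17614}{-224654} + \frac{\left(-218\right) \left(427 - 218\right)}{150715} = \left(-17614\right) \left(- \frac{1}{224654}\right) + \left(-218\right) 209 \cdot \frac{1}{150715} = \frac{8807}{112327} - \frac{45562}{150715} = - \frac{3790495769}{16929363805} \approx -0.2239$)
$t + d = - \frac{3790495769}{16929363805} + 412320 = \frac{6980311493581831}{16929363805}$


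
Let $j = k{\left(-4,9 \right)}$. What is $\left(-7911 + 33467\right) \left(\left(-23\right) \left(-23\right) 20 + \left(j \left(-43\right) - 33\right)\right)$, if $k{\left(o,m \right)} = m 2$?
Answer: $249758788$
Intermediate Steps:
$k{\left(o,m \right)} = 2 m$
$j = 18$ ($j = 2 \cdot 9 = 18$)
$\left(-7911 + 33467\right) \left(\left(-23\right) \left(-23\right) 20 + \left(j \left(-43\right) - 33\right)\right) = \left(-7911 + 33467\right) \left(\left(-23\right) \left(-23\right) 20 + \left(18 \left(-43\right) - 33\right)\right) = 25556 \left(529 \cdot 20 - 807\right) = 25556 \left(10580 - 807\right) = 25556 \cdot 9773 = 249758788$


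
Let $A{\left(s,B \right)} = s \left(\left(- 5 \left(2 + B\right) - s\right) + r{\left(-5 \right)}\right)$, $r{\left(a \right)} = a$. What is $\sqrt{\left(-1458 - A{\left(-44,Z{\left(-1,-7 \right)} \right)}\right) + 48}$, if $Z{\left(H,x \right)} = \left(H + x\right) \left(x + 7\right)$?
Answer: $i \sqrt{134} \approx 11.576 i$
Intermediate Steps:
$Z{\left(H,x \right)} = \left(7 + x\right) \left(H + x\right)$ ($Z{\left(H,x \right)} = \left(H + x\right) \left(7 + x\right) = \left(7 + x\right) \left(H + x\right)$)
$A{\left(s,B \right)} = s \left(-15 - s - 5 B\right)$ ($A{\left(s,B \right)} = s \left(\left(- 5 \left(2 + B\right) - s\right) - 5\right) = s \left(\left(\left(-10 - 5 B\right) - s\right) - 5\right) = s \left(\left(-10 - s - 5 B\right) - 5\right) = s \left(-15 - s - 5 B\right)$)
$\sqrt{\left(-1458 - A{\left(-44,Z{\left(-1,-7 \right)} \right)}\right) + 48} = \sqrt{\left(-1458 - \left(-1\right) \left(-44\right) \left(15 - 44 + 5 \left(\left(-7\right)^{2} + 7 \left(-1\right) + 7 \left(-7\right) - -7\right)\right)\right) + 48} = \sqrt{\left(-1458 - \left(-1\right) \left(-44\right) \left(15 - 44 + 5 \left(49 - 7 - 49 + 7\right)\right)\right) + 48} = \sqrt{\left(-1458 - \left(-1\right) \left(-44\right) \left(15 - 44 + 5 \cdot 0\right)\right) + 48} = \sqrt{\left(-1458 - \left(-1\right) \left(-44\right) \left(15 - 44 + 0\right)\right) + 48} = \sqrt{\left(-1458 - \left(-1\right) \left(-44\right) \left(-29\right)\right) + 48} = \sqrt{\left(-1458 - -1276\right) + 48} = \sqrt{\left(-1458 + 1276\right) + 48} = \sqrt{-182 + 48} = \sqrt{-134} = i \sqrt{134}$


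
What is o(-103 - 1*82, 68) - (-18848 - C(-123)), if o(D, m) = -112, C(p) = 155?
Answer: 18891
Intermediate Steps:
o(-103 - 1*82, 68) - (-18848 - C(-123)) = -112 - (-18848 - 1*155) = -112 - (-18848 - 155) = -112 - 1*(-19003) = -112 + 19003 = 18891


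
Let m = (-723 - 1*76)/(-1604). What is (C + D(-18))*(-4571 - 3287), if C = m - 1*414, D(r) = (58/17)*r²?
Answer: -74128439071/13634 ≈ -5.4370e+6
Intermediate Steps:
m = 799/1604 (m = (-723 - 76)*(-1/1604) = -799*(-1/1604) = 799/1604 ≈ 0.49813)
D(r) = 58*r²/17 (D(r) = (58*(1/17))*r² = 58*r²/17)
C = -663257/1604 (C = 799/1604 - 1*414 = 799/1604 - 414 = -663257/1604 ≈ -413.50)
(C + D(-18))*(-4571 - 3287) = (-663257/1604 + (58/17)*(-18)²)*(-4571 - 3287) = (-663257/1604 + (58/17)*324)*(-7858) = (-663257/1604 + 18792/17)*(-7858) = (18866999/27268)*(-7858) = -74128439071/13634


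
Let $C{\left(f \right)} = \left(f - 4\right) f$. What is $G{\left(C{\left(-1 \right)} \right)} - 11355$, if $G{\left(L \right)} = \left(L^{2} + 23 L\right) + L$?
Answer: $-11210$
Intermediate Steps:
$C{\left(f \right)} = f \left(-4 + f\right)$ ($C{\left(f \right)} = \left(-4 + f\right) f = f \left(-4 + f\right)$)
$G{\left(L \right)} = L^{2} + 24 L$
$G{\left(C{\left(-1 \right)} \right)} - 11355 = - (-4 - 1) \left(24 - \left(-4 - 1\right)\right) - 11355 = \left(-1\right) \left(-5\right) \left(24 - -5\right) - 11355 = 5 \left(24 + 5\right) - 11355 = 5 \cdot 29 - 11355 = 145 - 11355 = -11210$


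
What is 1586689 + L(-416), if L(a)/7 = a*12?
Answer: 1551745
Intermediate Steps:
L(a) = 84*a (L(a) = 7*(a*12) = 7*(12*a) = 84*a)
1586689 + L(-416) = 1586689 + 84*(-416) = 1586689 - 34944 = 1551745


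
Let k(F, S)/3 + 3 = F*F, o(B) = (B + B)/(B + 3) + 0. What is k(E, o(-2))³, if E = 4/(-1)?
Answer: 59319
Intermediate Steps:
E = -4 (E = 4*(-1) = -4)
o(B) = 2*B/(3 + B) (o(B) = (2*B)/(3 + B) + 0 = 2*B/(3 + B) + 0 = 2*B/(3 + B))
k(F, S) = -9 + 3*F² (k(F, S) = -9 + 3*(F*F) = -9 + 3*F²)
k(E, o(-2))³ = (-9 + 3*(-4)²)³ = (-9 + 3*16)³ = (-9 + 48)³ = 39³ = 59319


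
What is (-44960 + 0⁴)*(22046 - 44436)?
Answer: 1006654400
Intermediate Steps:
(-44960 + 0⁴)*(22046 - 44436) = (-44960 + 0)*(-22390) = -44960*(-22390) = 1006654400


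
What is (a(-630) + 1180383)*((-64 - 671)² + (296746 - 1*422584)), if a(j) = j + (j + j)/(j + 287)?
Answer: 23954915603799/49 ≈ 4.8888e+11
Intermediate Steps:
a(j) = j + 2*j/(287 + j) (a(j) = j + (2*j)/(287 + j) = j + 2*j/(287 + j))
(a(-630) + 1180383)*((-64 - 671)² + (296746 - 1*422584)) = (-630*(289 - 630)/(287 - 630) + 1180383)*((-64 - 671)² + (296746 - 1*422584)) = (-630*(-341)/(-343) + 1180383)*((-735)² + (296746 - 422584)) = (-630*(-1/343)*(-341) + 1180383)*(540225 - 125838) = (-30690/49 + 1180383)*414387 = (57808077/49)*414387 = 23954915603799/49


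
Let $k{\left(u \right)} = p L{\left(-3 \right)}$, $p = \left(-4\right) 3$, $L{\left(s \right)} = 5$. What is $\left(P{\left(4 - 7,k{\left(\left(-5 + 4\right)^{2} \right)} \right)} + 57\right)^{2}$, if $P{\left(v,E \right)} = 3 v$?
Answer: $2304$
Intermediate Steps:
$p = -12$
$k{\left(u \right)} = -60$ ($k{\left(u \right)} = \left(-12\right) 5 = -60$)
$\left(P{\left(4 - 7,k{\left(\left(-5 + 4\right)^{2} \right)} \right)} + 57\right)^{2} = \left(3 \left(4 - 7\right) + 57\right)^{2} = \left(3 \left(-3\right) + 57\right)^{2} = \left(-9 + 57\right)^{2} = 48^{2} = 2304$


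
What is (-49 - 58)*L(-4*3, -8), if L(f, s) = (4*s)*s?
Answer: -27392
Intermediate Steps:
L(f, s) = 4*s²
(-49 - 58)*L(-4*3, -8) = (-49 - 58)*(4*(-8)²) = -428*64 = -107*256 = -27392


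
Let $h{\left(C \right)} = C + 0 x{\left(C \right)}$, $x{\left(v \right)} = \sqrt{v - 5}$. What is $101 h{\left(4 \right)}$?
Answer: $404$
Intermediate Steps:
$x{\left(v \right)} = \sqrt{-5 + v}$
$h{\left(C \right)} = C$ ($h{\left(C \right)} = C + 0 \sqrt{-5 + C} = C + 0 = C$)
$101 h{\left(4 \right)} = 101 \cdot 4 = 404$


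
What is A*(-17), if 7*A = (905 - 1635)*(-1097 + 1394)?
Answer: 3685770/7 ≈ 5.2654e+5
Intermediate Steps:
A = -216810/7 (A = ((905 - 1635)*(-1097 + 1394))/7 = (-730*297)/7 = (⅐)*(-216810) = -216810/7 ≈ -30973.)
A*(-17) = -216810/7*(-17) = 3685770/7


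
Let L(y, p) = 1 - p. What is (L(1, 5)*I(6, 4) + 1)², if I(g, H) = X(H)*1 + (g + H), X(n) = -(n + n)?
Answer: 49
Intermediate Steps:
X(n) = -2*n
I(g, H) = g - H (I(g, H) = -2*H*1 + (g + H) = -2*H + (H + g) = g - H)
(L(1, 5)*I(6, 4) + 1)² = ((1 - 1*5)*(6 - 1*4) + 1)² = ((1 - 5)*(6 - 4) + 1)² = (-4*2 + 1)² = (-8 + 1)² = (-7)² = 49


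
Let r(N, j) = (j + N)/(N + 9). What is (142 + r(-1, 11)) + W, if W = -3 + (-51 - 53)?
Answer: 145/4 ≈ 36.250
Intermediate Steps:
r(N, j) = (N + j)/(9 + N)
W = -107 (W = -3 - 104 = -107)
(142 + r(-1, 11)) + W = (142 + (-1 + 11)/(9 - 1)) - 107 = (142 + 10/8) - 107 = (142 + (1/8)*10) - 107 = (142 + 5/4) - 107 = 573/4 - 107 = 145/4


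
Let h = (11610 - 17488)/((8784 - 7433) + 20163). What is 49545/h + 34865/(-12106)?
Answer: -6452062538125/35579534 ≈ -1.8134e+5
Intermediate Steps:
h = -2939/10757 (h = -5878/(1351 + 20163) = -5878/21514 = -5878*1/21514 = -2939/10757 ≈ -0.27322)
49545/h + 34865/(-12106) = 49545/(-2939/10757) + 34865/(-12106) = 49545*(-10757/2939) + 34865*(-1/12106) = -532955565/2939 - 34865/12106 = -6452062538125/35579534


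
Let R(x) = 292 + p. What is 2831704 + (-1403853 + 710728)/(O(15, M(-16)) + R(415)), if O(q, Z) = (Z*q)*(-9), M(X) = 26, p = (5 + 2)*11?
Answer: 8895075389/3141 ≈ 2.8319e+6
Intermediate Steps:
p = 77 (p = 7*11 = 77)
O(q, Z) = -9*Z*q
R(x) = 369 (R(x) = 292 + 77 = 369)
2831704 + (-1403853 + 710728)/(O(15, M(-16)) + R(415)) = 2831704 + (-1403853 + 710728)/(-9*26*15 + 369) = 2831704 - 693125/(-3510 + 369) = 2831704 - 693125/(-3141) = 2831704 - 693125*(-1/3141) = 2831704 + 693125/3141 = 8895075389/3141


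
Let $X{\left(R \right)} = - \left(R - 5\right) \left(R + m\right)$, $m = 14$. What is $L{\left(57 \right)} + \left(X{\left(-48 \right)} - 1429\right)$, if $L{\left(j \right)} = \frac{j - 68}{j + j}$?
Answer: $- \frac{368345}{114} \approx -3231.1$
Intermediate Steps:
$L{\left(j \right)} = \frac{-68 + j}{2 j}$
$X{\left(R \right)} = - \left(-5 + R\right) \left(14 + R\right)$ ($X{\left(R \right)} = - \left(R - 5\right) \left(R + 14\right) = - \left(-5 + R\right) \left(14 + R\right)$)
$L{\left(57 \right)} + \left(X{\left(-48 \right)} - 1429\right) = \frac{-68 + 57}{2 \cdot 57} - 3231 = \frac{1}{2} \cdot \frac{1}{57} \left(-11\right) + \left(\left(70 - 2304 + 432\right) - 1429\right) = - \frac{11}{114} + \left(\left(70 - 2304 + 432\right) - 1429\right) = - \frac{11}{114} - 3231 = - \frac{368345}{114}$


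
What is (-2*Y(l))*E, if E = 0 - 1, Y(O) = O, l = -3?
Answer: -6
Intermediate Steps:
E = -1
(-2*Y(l))*E = -2*(-3)*(-1) = 6*(-1) = -6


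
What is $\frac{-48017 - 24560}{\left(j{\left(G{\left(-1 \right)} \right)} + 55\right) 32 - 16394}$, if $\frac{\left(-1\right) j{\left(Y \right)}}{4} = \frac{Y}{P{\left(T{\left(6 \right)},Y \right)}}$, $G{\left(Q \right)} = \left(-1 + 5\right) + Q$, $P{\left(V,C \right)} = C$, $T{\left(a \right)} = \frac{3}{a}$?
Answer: $\frac{72577}{14762} \approx 4.9165$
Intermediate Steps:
$G{\left(Q \right)} = 4 + Q$
$j{\left(Y \right)} = -4$ ($j{\left(Y \right)} = - 4 \frac{Y}{Y} = \left(-4\right) 1 = -4$)
$\frac{-48017 - 24560}{\left(j{\left(G{\left(-1 \right)} \right)} + 55\right) 32 - 16394} = \frac{-48017 - 24560}{\left(-4 + 55\right) 32 - 16394} = - \frac{72577}{51 \cdot 32 - 16394} = - \frac{72577}{1632 - 16394} = - \frac{72577}{-14762} = \left(-72577\right) \left(- \frac{1}{14762}\right) = \frac{72577}{14762}$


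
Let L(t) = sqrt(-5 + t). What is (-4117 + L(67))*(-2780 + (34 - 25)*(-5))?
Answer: 11630525 - 2825*sqrt(62) ≈ 1.1608e+7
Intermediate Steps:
(-4117 + L(67))*(-2780 + (34 - 25)*(-5)) = (-4117 + sqrt(-5 + 67))*(-2780 + (34 - 25)*(-5)) = (-4117 + sqrt(62))*(-2780 + 9*(-5)) = (-4117 + sqrt(62))*(-2780 - 45) = (-4117 + sqrt(62))*(-2825) = 11630525 - 2825*sqrt(62)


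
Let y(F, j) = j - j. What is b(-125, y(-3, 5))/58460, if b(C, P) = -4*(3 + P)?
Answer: -3/14615 ≈ -0.00020527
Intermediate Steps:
y(F, j) = 0
b(C, P) = -12 - 4*P
b(-125, y(-3, 5))/58460 = (-12 - 4*0)/58460 = (-12 + 0)*(1/58460) = -12*1/58460 = -3/14615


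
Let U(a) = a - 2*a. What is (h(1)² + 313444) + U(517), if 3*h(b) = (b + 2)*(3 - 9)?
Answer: 312963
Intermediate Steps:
h(b) = -4 - 2*b (h(b) = ((b + 2)*(3 - 9))/3 = ((2 + b)*(-6))/3 = (-12 - 6*b)/3 = -4 - 2*b)
U(a) = -a
(h(1)² + 313444) + U(517) = ((-4 - 2*1)² + 313444) - 1*517 = ((-4 - 2)² + 313444) - 517 = ((-6)² + 313444) - 517 = (36 + 313444) - 517 = 313480 - 517 = 312963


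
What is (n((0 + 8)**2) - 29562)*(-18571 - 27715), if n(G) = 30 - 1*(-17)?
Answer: 1366131290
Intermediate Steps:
n(G) = 47 (n(G) = 30 + 17 = 47)
(n((0 + 8)**2) - 29562)*(-18571 - 27715) = (47 - 29562)*(-18571 - 27715) = -29515*(-46286) = 1366131290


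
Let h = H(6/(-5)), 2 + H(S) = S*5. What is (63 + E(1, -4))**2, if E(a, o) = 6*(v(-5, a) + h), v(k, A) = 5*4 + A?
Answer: 19881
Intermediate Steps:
v(k, A) = 20 + A
H(S) = -2 + 5*S (H(S) = -2 + S*5 = -2 + 5*S)
h = -8 (h = -2 + 5*(6/(-5)) = -2 + 5*(6*(-1/5)) = -2 + 5*(-6/5) = -2 - 6 = -8)
E(a, o) = 72 + 6*a (E(a, o) = 6*((20 + a) - 8) = 6*(12 + a) = 72 + 6*a)
(63 + E(1, -4))**2 = (63 + (72 + 6*1))**2 = (63 + (72 + 6))**2 = (63 + 78)**2 = 141**2 = 19881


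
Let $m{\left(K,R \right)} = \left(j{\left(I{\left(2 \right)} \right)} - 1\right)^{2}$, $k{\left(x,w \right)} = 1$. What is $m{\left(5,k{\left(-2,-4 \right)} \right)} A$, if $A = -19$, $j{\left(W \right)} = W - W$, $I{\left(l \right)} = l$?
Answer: $-19$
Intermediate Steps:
$j{\left(W \right)} = 0$
$m{\left(K,R \right)} = 1$ ($m{\left(K,R \right)} = \left(0 - 1\right)^{2} = \left(-1\right)^{2} = 1$)
$m{\left(5,k{\left(-2,-4 \right)} \right)} A = 1 \left(-19\right) = -19$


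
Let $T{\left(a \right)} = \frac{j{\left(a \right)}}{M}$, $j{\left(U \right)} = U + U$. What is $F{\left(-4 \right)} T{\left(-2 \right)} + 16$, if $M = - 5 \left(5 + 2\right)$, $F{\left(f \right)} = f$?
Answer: $\frac{544}{35} \approx 15.543$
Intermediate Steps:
$j{\left(U \right)} = 2 U$
$M = -35$ ($M = \left(-5\right) 7 = -35$)
$T{\left(a \right)} = - \frac{2 a}{35}$ ($T{\left(a \right)} = \frac{2 a}{-35} = 2 a \left(- \frac{1}{35}\right) = - \frac{2 a}{35}$)
$F{\left(-4 \right)} T{\left(-2 \right)} + 16 = - 4 \left(\left(- \frac{2}{35}\right) \left(-2\right)\right) + 16 = \left(-4\right) \frac{4}{35} + 16 = - \frac{16}{35} + 16 = \frac{544}{35}$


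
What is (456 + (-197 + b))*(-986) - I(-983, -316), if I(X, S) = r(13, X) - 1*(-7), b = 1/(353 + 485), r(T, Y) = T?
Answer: -107010579/419 ≈ -2.5540e+5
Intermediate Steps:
b = 1/838 ≈ 0.0011933
I(X, S) = 20 (I(X, S) = 13 - 1*(-7) = 13 + 7 = 20)
(456 + (-197 + b))*(-986) - I(-983, -316) = (456 + (-197 + 1/838))*(-986) - 1*20 = (456 - 165085/838)*(-986) - 20 = (217043/838)*(-986) - 20 = -107002199/419 - 20 = -107010579/419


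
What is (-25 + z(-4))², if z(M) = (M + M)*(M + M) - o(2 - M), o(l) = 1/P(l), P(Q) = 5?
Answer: 37636/25 ≈ 1505.4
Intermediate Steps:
o(l) = ⅕ (o(l) = 1/5 = ⅕)
z(M) = -⅕ + 4*M² (z(M) = (M + M)*(M + M) - 1*⅕ = (2*M)*(2*M) - ⅕ = 4*M² - ⅕ = -⅕ + 4*M²)
(-25 + z(-4))² = (-25 + (-⅕ + 4*(-4)²))² = (-25 + (-⅕ + 4*16))² = (-25 + (-⅕ + 64))² = (-25 + 319/5)² = (194/5)² = 37636/25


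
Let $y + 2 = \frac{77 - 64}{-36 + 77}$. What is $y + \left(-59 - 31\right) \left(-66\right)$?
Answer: $\frac{243471}{41} \approx 5938.3$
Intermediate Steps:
$y = - \frac{69}{41}$ ($y = -2 + \frac{77 - 64}{-36 + 77} = -2 + \frac{13}{41} = - \frac{69}{41} \approx -1.6829$)
$y + \left(-59 - 31\right) \left(-66\right) = - \frac{69}{41} + \left(-59 - 31\right) \left(-66\right) = - \frac{69}{41} - -5940 = - \frac{69}{41} + 5940 = \frac{243471}{41}$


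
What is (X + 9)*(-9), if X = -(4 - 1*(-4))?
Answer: -9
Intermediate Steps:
X = -8 (X = -(4 + 4) = -1*8 = -8)
(X + 9)*(-9) = (-8 + 9)*(-9) = 1*(-9) = -9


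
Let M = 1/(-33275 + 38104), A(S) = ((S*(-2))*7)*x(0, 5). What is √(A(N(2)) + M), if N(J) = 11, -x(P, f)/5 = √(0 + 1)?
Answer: √17955820399/4829 ≈ 27.749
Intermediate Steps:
x(P, f) = -5 (x(P, f) = -5*√(0 + 1) = -5*√1 = -5*1 = -5)
A(S) = 70*S (A(S) = ((S*(-2))*7)*(-5) = (-2*S*7)*(-5) = -14*S*(-5) = 70*S)
M = 1/4829 ≈ 0.00020708
√(A(N(2)) + M) = √(70*11 + 1/4829) = √(770 + 1/4829) = √(3718331/4829) = √17955820399/4829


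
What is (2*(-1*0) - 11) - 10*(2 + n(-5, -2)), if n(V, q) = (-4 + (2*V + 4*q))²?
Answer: -4871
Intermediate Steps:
n(V, q) = (-4 + 2*V + 4*q)²
(2*(-1*0) - 11) - 10*(2 + n(-5, -2)) = (2*(-1*0) - 11) - 10*(2 + 4*(-2 - 5 + 2*(-2))²) = (2*0 - 11) - 10*(2 + 4*(-2 - 5 - 4)²) = (0 - 11) - 10*(2 + 4*(-11)²) = -11 - 10*(2 + 4*121) = -11 - 10*(2 + 484) = -11 - 10*486 = -11 - 4860 = -4871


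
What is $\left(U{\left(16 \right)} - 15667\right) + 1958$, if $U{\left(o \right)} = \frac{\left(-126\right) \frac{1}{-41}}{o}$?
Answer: $- \frac{4496489}{328} \approx -13709.0$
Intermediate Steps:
$U{\left(o \right)} = \frac{126}{41 o}$ ($U{\left(o \right)} = \frac{\left(-126\right) \left(- \frac{1}{41}\right)}{o} = \frac{126}{41 o}$)
$\left(U{\left(16 \right)} - 15667\right) + 1958 = \left(\frac{126}{41 \cdot 16} - 15667\right) + 1958 = \left(\frac{126}{41} \cdot \frac{1}{16} - 15667\right) + 1958 = \left(\frac{63}{328} - 15667\right) + 1958 = - \frac{5138713}{328} + 1958 = - \frac{4496489}{328}$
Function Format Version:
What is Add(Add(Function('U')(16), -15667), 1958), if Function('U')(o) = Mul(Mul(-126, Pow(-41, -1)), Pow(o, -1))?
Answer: Rational(-4496489, 328) ≈ -13709.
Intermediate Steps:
Function('U')(o) = Mul(Rational(126, 41), Pow(o, -1)) (Function('U')(o) = Mul(Mul(-126, Rational(-1, 41)), Pow(o, -1)) = Mul(Rational(126, 41), Pow(o, -1)))
Add(Add(Function('U')(16), -15667), 1958) = Add(Add(Mul(Rational(126, 41), Pow(16, -1)), -15667), 1958) = Add(Add(Mul(Rational(126, 41), Rational(1, 16)), -15667), 1958) = Add(Add(Rational(63, 328), -15667), 1958) = Add(Rational(-5138713, 328), 1958) = Rational(-4496489, 328)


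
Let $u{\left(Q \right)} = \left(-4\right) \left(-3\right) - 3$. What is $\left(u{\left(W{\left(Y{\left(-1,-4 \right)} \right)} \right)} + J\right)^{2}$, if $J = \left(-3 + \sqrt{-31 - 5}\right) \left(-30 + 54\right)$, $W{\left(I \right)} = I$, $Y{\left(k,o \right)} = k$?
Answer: $-16767 - 18144 i \approx -16767.0 - 18144.0 i$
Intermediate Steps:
$u{\left(Q \right)} = 9$ ($u{\left(Q \right)} = 12 - 3 = 9$)
$J = -72 + 144 i$ ($J = \left(-3 + \sqrt{-36}\right) 24 = \left(-3 + 6 i\right) 24 = -72 + 144 i \approx -72.0 + 144.0 i$)
$\left(u{\left(W{\left(Y{\left(-1,-4 \right)} \right)} \right)} + J\right)^{2} = \left(9 - \left(72 - 144 i\right)\right)^{2} = \left(-63 + 144 i\right)^{2}$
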